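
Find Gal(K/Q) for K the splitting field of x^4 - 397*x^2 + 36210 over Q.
Gal(K/Q) = V_4 (Klein four-group, Z/2Z × Z/2Z)

f factors as (x^2 - 255)(x^2 - 142), so the splitting field is K = Q(sqrt(255), sqrt(142)). The elements 255, 142, 36210 are all non-squares in Q, so sqrt(255) and sqrt(142) generate independent quadratic extensions. Thus [K:Q] = 4 and Gal(K/Q) is generated by the two order-2 automorphisms sqrt(255) ↦ -sqrt(255) and sqrt(142) ↦ -sqrt(142), giving V_4.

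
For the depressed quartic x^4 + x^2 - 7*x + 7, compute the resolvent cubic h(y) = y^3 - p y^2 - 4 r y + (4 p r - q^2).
h(y) = y^3 - y^2 - 28*y - 21

Identify coefficients: p = 1, q = -7, r = 7.
Plug into h(y) = y^3 - p y^2 - 4 r y + (4 p r - q^2):
  h(y) = y^3 - (1) y^2 - 4*(7) y + (4*(1)*(7) - (-7)^2)
       = y^3 + (-1) y^2 + (-28) y + (-21).
Simplifying: h(y) = y^3 - y^2 - 28*y - 21.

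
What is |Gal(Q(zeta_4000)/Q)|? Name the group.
|Gal(Q(zeta_4000)/Q)| = phi(4000) = 1600; group ≅ (Z/4000Z)^* ≅ Z/2Z × Z/8Z × Z/100Z

The n-th cyclotomic polynomial Φ_4000(x) is the minimal polynomial of zeta_4000 over Q and has degree phi(4000) = 1600. So Q(zeta_4000) is a degree-1600 Galois extension with Galois group (Z/4000Z)^*. By CRT, (Z/4000Z)^* ≅ (Z/32Z)^* × (Z/125Z)^*. Each prime-power unit group is (Z/32Z)^* ≅ Z/2Z × Z/8Z; (Z/125Z)^* ≅ Z/100Z. Hence Gal(Q(zeta_4000)/Q) ≅ Z/2Z × Z/8Z × Z/100Z.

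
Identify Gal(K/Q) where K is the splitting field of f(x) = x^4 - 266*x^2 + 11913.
Gal(K/Q) = V_4 (Klein four-group, Z/2Z × Z/2Z)

f factors as (x^2 - 209)(x^2 - 57), so the splitting field is K = Q(sqrt(209), sqrt(57)). The elements 209, 57, 11913 are all non-squares in Q, so sqrt(209) and sqrt(57) generate independent quadratic extensions. Thus [K:Q] = 4 and Gal(K/Q) is generated by the two order-2 automorphisms sqrt(209) ↦ -sqrt(209) and sqrt(57) ↦ -sqrt(57), giving V_4.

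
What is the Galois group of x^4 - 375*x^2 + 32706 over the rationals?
Gal(K/Q) = V_4 (Klein four-group, Z/2Z × Z/2Z)

f factors as (x^2 - 138)(x^2 - 237), so the splitting field is K = Q(sqrt(138), sqrt(237)). The elements 138, 237, 32706 are all non-squares in Q, so sqrt(138) and sqrt(237) generate independent quadratic extensions. Thus [K:Q] = 4 and Gal(K/Q) is generated by the two order-2 automorphisms sqrt(138) ↦ -sqrt(138) and sqrt(237) ↦ -sqrt(237), giving V_4.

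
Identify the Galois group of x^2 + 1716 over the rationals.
Gal(K/Q) = Z/2Z (cyclic of order 2)

x^2 + 1716 is irreducible over Q since -1716 is not a rational square. The splitting field Q(sqrt(-1716)) has degree 2 over Q, and its unique nontrivial automorphism is sqrt(-1716) ↦ -sqrt(-1716). Hence Gal(Q(sqrt(-1716))/Q) = Z/2Z.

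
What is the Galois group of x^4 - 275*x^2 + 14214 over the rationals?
Gal(K/Q) = V_4 (Klein four-group, Z/2Z × Z/2Z)

f factors as (x^2 - 69)(x^2 - 206), so the splitting field is K = Q(sqrt(69), sqrt(206)). The elements 69, 206, 14214 are all non-squares in Q, so sqrt(69) and sqrt(206) generate independent quadratic extensions. Thus [K:Q] = 4 and Gal(K/Q) is generated by the two order-2 automorphisms sqrt(69) ↦ -sqrt(69) and sqrt(206) ↦ -sqrt(206), giving V_4.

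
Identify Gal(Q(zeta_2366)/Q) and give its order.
|Gal(Q(zeta_2366)/Q)| = phi(2366) = 936; group ≅ (Z/2366Z)^* ≅ Z/6Z × Z/156Z

The n-th cyclotomic polynomial Φ_2366(x) is the minimal polynomial of zeta_2366 over Q and has degree phi(2366) = 936. So Q(zeta_2366) is a degree-936 Galois extension with Galois group (Z/2366Z)^*. By CRT, (Z/2366Z)^* ≅ (Z/2Z)^* × (Z/7Z)^* × (Z/169Z)^*. Each prime-power unit group is (Z/2Z)^* ≅ trivial group (order 1); (Z/7Z)^* ≅ Z/6Z; (Z/169Z)^* ≅ Z/156Z. Hence Gal(Q(zeta_2366)/Q) ≅ Z/6Z × Z/156Z.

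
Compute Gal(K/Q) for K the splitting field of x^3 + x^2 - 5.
Gal(K/Q) = S_3 (symmetric group of order 6)

Compute the discriminant of x^3 + (1)*x^2 + (0)*x + (-5): Δ = -655. Since Δ is not a rational square, the Galois group is not contained in A_3; it must be the full S_3 (irreducibility of the cubic rules out anything smaller).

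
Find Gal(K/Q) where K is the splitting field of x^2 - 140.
Gal(K/Q) = Z/2Z (cyclic of order 2)

x^2 - 140 is irreducible over Q since 140 is not a rational square. The splitting field Q(sqrt(140)) has degree 2 over Q, and its unique nontrivial automorphism is sqrt(140) ↦ -sqrt(140). Hence Gal(Q(sqrt(140))/Q) = Z/2Z.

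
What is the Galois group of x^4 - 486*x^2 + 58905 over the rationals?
Gal(K/Q) = V_4 (Klein four-group, Z/2Z × Z/2Z)

f factors as (x^2 - 255)(x^2 - 231), so the splitting field is K = Q(sqrt(255), sqrt(231)). The elements 255, 231, 58905 are all non-squares in Q, so sqrt(255) and sqrt(231) generate independent quadratic extensions. Thus [K:Q] = 4 and Gal(K/Q) is generated by the two order-2 automorphisms sqrt(255) ↦ -sqrt(255) and sqrt(231) ↦ -sqrt(231), giving V_4.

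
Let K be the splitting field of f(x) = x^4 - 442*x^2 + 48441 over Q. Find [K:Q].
[K:Q] = 4

f factors as (x^2 - 241)(x^2 - 201); the splitting field is K = Q(sqrt(241), sqrt(201)). Since 241, 201, and 48441 are all non-squares in Q, the three subfields Q(sqrt(241)), Q(sqrt(201)), Q(sqrt(48441)) are distinct degree-2 extensions, so [K:Q] = 4 (Klein four Galois group).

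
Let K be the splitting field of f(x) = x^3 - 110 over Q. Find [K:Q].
[K:Q] = 6

x^3 - 110 has one real root r = 110^(1/3) and two complex roots r*zeta_3, r*zeta_3^2 where zeta_3 = e^(2*pi*i/3). The splitting field is Q(r, zeta_3). [Q(r):Q] = 3 and [Q(zeta_3):Q] = 2 with gcd = 1, so [Q(r, zeta_3):Q] = 3 * 2 = 6.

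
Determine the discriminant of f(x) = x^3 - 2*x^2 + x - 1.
Δ = -23

For x^3 + a x^2 + b x + c the discriminant is Δ = 18 a b c - 4 a^3 c + a^2 b^2 - 4 b^3 - 27 c^2.
Plug a = -2, b = 1, c = -1:
  18*(-2)*(1)*(-1) - 4*(-2)^3*(-1) + (-2)^2*(1)^2 - 4*(1)^3 - 27*(-1)^2
  = 36 + (-32) + 4 + (-4) + (-27)
  = -23.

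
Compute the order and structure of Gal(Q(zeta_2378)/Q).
|Gal(Q(zeta_2378)/Q)| = phi(2378) = 1120; group ≅ (Z/2378Z)^* ≅ Z/28Z × Z/40Z

The n-th cyclotomic polynomial Φ_2378(x) is the minimal polynomial of zeta_2378 over Q and has degree phi(2378) = 1120. So Q(zeta_2378) is a degree-1120 Galois extension with Galois group (Z/2378Z)^*. By CRT, (Z/2378Z)^* ≅ (Z/2Z)^* × (Z/29Z)^* × (Z/41Z)^*. Each prime-power unit group is (Z/2Z)^* ≅ trivial group (order 1); (Z/29Z)^* ≅ Z/28Z; (Z/41Z)^* ≅ Z/40Z. Hence Gal(Q(zeta_2378)/Q) ≅ Z/28Z × Z/40Z.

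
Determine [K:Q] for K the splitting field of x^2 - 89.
[K:Q] = 2

The polynomial x^2 - 89 is irreducible over Q since 89 is not a perfect square. Its splitting field is Q(sqrt(89)), which has degree 2 over Q.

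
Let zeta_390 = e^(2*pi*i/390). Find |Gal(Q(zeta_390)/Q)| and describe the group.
|Gal(Q(zeta_390)/Q)| = phi(390) = 96; group ≅ (Z/390Z)^* ≅ Z/2Z × Z/4Z × Z/12Z

The n-th cyclotomic polynomial Φ_390(x) is the minimal polynomial of zeta_390 over Q and has degree phi(390) = 96. So Q(zeta_390) is a degree-96 Galois extension with Galois group (Z/390Z)^*. By CRT, (Z/390Z)^* ≅ (Z/2Z)^* × (Z/3Z)^* × (Z/5Z)^* × (Z/13Z)^*. Each prime-power unit group is (Z/2Z)^* ≅ trivial group (order 1); (Z/3Z)^* ≅ Z/2Z; (Z/5Z)^* ≅ Z/4Z; (Z/13Z)^* ≅ Z/12Z. Hence Gal(Q(zeta_390)/Q) ≅ Z/2Z × Z/4Z × Z/12Z.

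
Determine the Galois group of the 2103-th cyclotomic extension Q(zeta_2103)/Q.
|Gal(Q(zeta_2103)/Q)| = phi(2103) = 1400; group ≅ (Z/2103Z)^* ≅ Z/2Z × Z/700Z

The n-th cyclotomic polynomial Φ_2103(x) is the minimal polynomial of zeta_2103 over Q and has degree phi(2103) = 1400. So Q(zeta_2103) is a degree-1400 Galois extension with Galois group (Z/2103Z)^*. By CRT, (Z/2103Z)^* ≅ (Z/3Z)^* × (Z/701Z)^*. Each prime-power unit group is (Z/3Z)^* ≅ Z/2Z; (Z/701Z)^* ≅ Z/700Z. Hence Gal(Q(zeta_2103)/Q) ≅ Z/2Z × Z/700Z.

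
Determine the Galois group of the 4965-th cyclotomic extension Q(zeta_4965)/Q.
|Gal(Q(zeta_4965)/Q)| = phi(4965) = 2640; group ≅ (Z/4965Z)^* ≅ Z/2Z × Z/4Z × Z/330Z

The n-th cyclotomic polynomial Φ_4965(x) is the minimal polynomial of zeta_4965 over Q and has degree phi(4965) = 2640. So Q(zeta_4965) is a degree-2640 Galois extension with Galois group (Z/4965Z)^*. By CRT, (Z/4965Z)^* ≅ (Z/3Z)^* × (Z/5Z)^* × (Z/331Z)^*. Each prime-power unit group is (Z/3Z)^* ≅ Z/2Z; (Z/5Z)^* ≅ Z/4Z; (Z/331Z)^* ≅ Z/330Z. Hence Gal(Q(zeta_4965)/Q) ≅ Z/2Z × Z/4Z × Z/330Z.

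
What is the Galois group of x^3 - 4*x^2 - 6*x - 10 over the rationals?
Gal(K/Q) = S_3 (symmetric group of order 6)

Compute the discriminant of x^3 + (-4)*x^2 + (-6)*x + (-10): Δ = -8140. Since Δ is not a rational square, the Galois group is not contained in A_3; it must be the full S_3 (irreducibility of the cubic rules out anything smaller).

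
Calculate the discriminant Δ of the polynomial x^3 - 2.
Δ = -108

For a depressed cubic x^3 + p x + q the discriminant is Δ = -4 p^3 - 27 q^2 = -4*(0)^3 - 27*(-2)^2 = 0 - 108 = -108.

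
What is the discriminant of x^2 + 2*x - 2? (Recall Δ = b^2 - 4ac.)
Δ = 12

For a quadratic a x^2 + b x + c the discriminant is Δ = b^2 - 4ac = (2)^2 - 4*(1)*(-2) = 4 - (-8) = 12.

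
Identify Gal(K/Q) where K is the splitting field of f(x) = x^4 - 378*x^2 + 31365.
Gal(K/Q) = V_4 (Klein four-group, Z/2Z × Z/2Z)

f factors as (x^2 - 123)(x^2 - 255), so the splitting field is K = Q(sqrt(123), sqrt(255)). The elements 123, 255, 31365 are all non-squares in Q, so sqrt(123) and sqrt(255) generate independent quadratic extensions. Thus [K:Q] = 4 and Gal(K/Q) is generated by the two order-2 automorphisms sqrt(123) ↦ -sqrt(123) and sqrt(255) ↦ -sqrt(255), giving V_4.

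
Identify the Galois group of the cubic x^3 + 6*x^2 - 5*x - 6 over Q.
Gal(K/Q) = S_3 (symmetric group of order 6)

Compute the discriminant of x^3 + (6)*x^2 + (-5)*x + (-6): Δ = 8852. Since Δ is not a rational square, the Galois group is not contained in A_3; it must be the full S_3 (irreducibility of the cubic rules out anything smaller).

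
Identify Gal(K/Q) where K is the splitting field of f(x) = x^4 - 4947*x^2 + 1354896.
Gal(K/Q) = Z/2Z (cyclic of order 2)

f factors as (x^2 - 291)(x^2 - 4656), so the splitting field is K = Q(sqrt(291), sqrt(4656)). The squarefree part of 291 is 291 and the squarefree part of 4656 is also 291, so sqrt(291) and sqrt(4656) are both rational multiples of sqrt(291). Hence Q(sqrt(291)) = Q(sqrt(4656)) = Q(sqrt(291)), and the splitting field collapses to a single degree-2 extension with Galois group Z/2Z.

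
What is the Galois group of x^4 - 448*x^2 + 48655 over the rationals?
Gal(K/Q) = V_4 (Klein four-group, Z/2Z × Z/2Z)

f factors as (x^2 - 185)(x^2 - 263), so the splitting field is K = Q(sqrt(185), sqrt(263)). The elements 185, 263, 48655 are all non-squares in Q, so sqrt(185) and sqrt(263) generate independent quadratic extensions. Thus [K:Q] = 4 and Gal(K/Q) is generated by the two order-2 automorphisms sqrt(185) ↦ -sqrt(185) and sqrt(263) ↦ -sqrt(263), giving V_4.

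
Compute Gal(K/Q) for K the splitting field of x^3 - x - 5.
Gal(K/Q) = S_3 (symmetric group of order 6)

Compute the discriminant of x^3 + (0)*x^2 + (-1)*x + (-5): Δ = -671. Since Δ is not a rational square, the Galois group is not contained in A_3; it must be the full S_3 (irreducibility of the cubic rules out anything smaller).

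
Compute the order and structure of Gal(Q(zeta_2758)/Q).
|Gal(Q(zeta_2758)/Q)| = phi(2758) = 1176; group ≅ (Z/2758Z)^* ≅ Z/6Z × Z/196Z

The n-th cyclotomic polynomial Φ_2758(x) is the minimal polynomial of zeta_2758 over Q and has degree phi(2758) = 1176. So Q(zeta_2758) is a degree-1176 Galois extension with Galois group (Z/2758Z)^*. By CRT, (Z/2758Z)^* ≅ (Z/2Z)^* × (Z/7Z)^* × (Z/197Z)^*. Each prime-power unit group is (Z/2Z)^* ≅ trivial group (order 1); (Z/7Z)^* ≅ Z/6Z; (Z/197Z)^* ≅ Z/196Z. Hence Gal(Q(zeta_2758)/Q) ≅ Z/6Z × Z/196Z.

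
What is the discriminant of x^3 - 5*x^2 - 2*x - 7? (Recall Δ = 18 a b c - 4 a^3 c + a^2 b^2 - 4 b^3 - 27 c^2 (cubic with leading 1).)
Δ = -5951

For x^3 + a x^2 + b x + c the discriminant is Δ = 18 a b c - 4 a^3 c + a^2 b^2 - 4 b^3 - 27 c^2.
Plug a = -5, b = -2, c = -7:
  18*(-5)*(-2)*(-7) - 4*(-5)^3*(-7) + (-5)^2*(-2)^2 - 4*(-2)^3 - 27*(-7)^2
  = -1260 + (-3500) + 100 + (32) + (-1323)
  = -5951.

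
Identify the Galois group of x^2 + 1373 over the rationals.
Gal(K/Q) = Z/2Z (cyclic of order 2)

x^2 + 1373 is irreducible over Q since -1373 is not a rational square. The splitting field Q(sqrt(-1373)) has degree 2 over Q, and its unique nontrivial automorphism is sqrt(-1373) ↦ -sqrt(-1373). Hence Gal(Q(sqrt(-1373))/Q) = Z/2Z.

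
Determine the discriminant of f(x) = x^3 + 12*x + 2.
Δ = -7020

For a depressed cubic x^3 + p x + q the discriminant is Δ = -4 p^3 - 27 q^2 = -4*(12)^3 - 27*(2)^2 = -6912 - 108 = -7020.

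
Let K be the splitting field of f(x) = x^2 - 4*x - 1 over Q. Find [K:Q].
[K:Q] = 2

The discriminant of x^2 + (-4)*x + (-1) is b^2 - 4c = 16 - (-4) = 20. Since 20 is not a perfect square in Q, the polynomial is irreducible over Q. Its two roots generate a degree-2 extension, so [K:Q] = 2.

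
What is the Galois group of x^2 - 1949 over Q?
Gal(K/Q) = Z/2Z (cyclic of order 2)

x^2 - 1949 is irreducible over Q since 1949 is not a rational square. The splitting field Q(sqrt(1949)) has degree 2 over Q, and its unique nontrivial automorphism is sqrt(1949) ↦ -sqrt(1949). Hence Gal(Q(sqrt(1949))/Q) = Z/2Z.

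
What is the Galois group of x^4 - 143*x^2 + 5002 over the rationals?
Gal(K/Q) = V_4 (Klein four-group, Z/2Z × Z/2Z)

f factors as (x^2 - 61)(x^2 - 82), so the splitting field is K = Q(sqrt(61), sqrt(82)). The elements 61, 82, 5002 are all non-squares in Q, so sqrt(61) and sqrt(82) generate independent quadratic extensions. Thus [K:Q] = 4 and Gal(K/Q) is generated by the two order-2 automorphisms sqrt(61) ↦ -sqrt(61) and sqrt(82) ↦ -sqrt(82), giving V_4.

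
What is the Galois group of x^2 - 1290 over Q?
Gal(K/Q) = Z/2Z (cyclic of order 2)

x^2 - 1290 is irreducible over Q since 1290 is not a rational square. The splitting field Q(sqrt(1290)) has degree 2 over Q, and its unique nontrivial automorphism is sqrt(1290) ↦ -sqrt(1290). Hence Gal(Q(sqrt(1290))/Q) = Z/2Z.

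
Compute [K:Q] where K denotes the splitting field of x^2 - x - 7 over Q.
[K:Q] = 2

The discriminant of x^2 + (-1)*x + (-7) is b^2 - 4c = 1 - (-28) = 29. Since 29 is not a perfect square in Q, the polynomial is irreducible over Q. Its two roots generate a degree-2 extension, so [K:Q] = 2.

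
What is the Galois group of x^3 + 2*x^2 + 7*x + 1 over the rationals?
Gal(K/Q) = S_3 (symmetric group of order 6)

Compute the discriminant of x^3 + (2)*x^2 + (7)*x + (1): Δ = -983. Since Δ is not a rational square, the Galois group is not contained in A_3; it must be the full S_3 (irreducibility of the cubic rules out anything smaller).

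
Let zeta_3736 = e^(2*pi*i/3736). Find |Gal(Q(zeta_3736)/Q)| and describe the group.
|Gal(Q(zeta_3736)/Q)| = phi(3736) = 1864; group ≅ (Z/3736Z)^* ≅ Z/2Z × Z/2Z × Z/466Z

The n-th cyclotomic polynomial Φ_3736(x) is the minimal polynomial of zeta_3736 over Q and has degree phi(3736) = 1864. So Q(zeta_3736) is a degree-1864 Galois extension with Galois group (Z/3736Z)^*. By CRT, (Z/3736Z)^* ≅ (Z/8Z)^* × (Z/467Z)^*. Each prime-power unit group is (Z/8Z)^* ≅ Z/2Z × Z/2Z; (Z/467Z)^* ≅ Z/466Z. Hence Gal(Q(zeta_3736)/Q) ≅ Z/2Z × Z/2Z × Z/466Z.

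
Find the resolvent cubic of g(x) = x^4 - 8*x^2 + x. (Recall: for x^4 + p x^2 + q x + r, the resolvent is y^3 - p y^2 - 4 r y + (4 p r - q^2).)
h(y) = y^3 + 8*y^2 - 1

Identify coefficients: p = -8, q = 1, r = 0.
Plug into h(y) = y^3 - p y^2 - 4 r y + (4 p r - q^2):
  h(y) = y^3 - (-8) y^2 - 4*(0) y + (4*(-8)*(0) - (1)^2)
       = y^3 + (8) y^2 + (0) y + (-1).
Simplifying: h(y) = y^3 + 8*y^2 - 1.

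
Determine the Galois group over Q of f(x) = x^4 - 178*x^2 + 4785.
Gal(K/Q) = V_4 (Klein four-group, Z/2Z × Z/2Z)

f factors as (x^2 - 33)(x^2 - 145), so the splitting field is K = Q(sqrt(33), sqrt(145)). The elements 33, 145, 4785 are all non-squares in Q, so sqrt(33) and sqrt(145) generate independent quadratic extensions. Thus [K:Q] = 4 and Gal(K/Q) is generated by the two order-2 automorphisms sqrt(33) ↦ -sqrt(33) and sqrt(145) ↦ -sqrt(145), giving V_4.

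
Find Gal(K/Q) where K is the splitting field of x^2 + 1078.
Gal(K/Q) = Z/2Z (cyclic of order 2)

x^2 + 1078 is irreducible over Q since -1078 is not a rational square. The splitting field Q(sqrt(-1078)) has degree 2 over Q, and its unique nontrivial automorphism is sqrt(-1078) ↦ -sqrt(-1078). Hence Gal(Q(sqrt(-1078))/Q) = Z/2Z.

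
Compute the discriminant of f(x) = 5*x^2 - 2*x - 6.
Δ = 124

For a quadratic a x^2 + b x + c the discriminant is Δ = b^2 - 4ac = (-2)^2 - 4*(5)*(-6) = 4 - (-120) = 124.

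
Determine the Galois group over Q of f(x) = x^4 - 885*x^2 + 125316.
Gal(K/Q) = Z/2Z (cyclic of order 2)

f factors as (x^2 - 708)(x^2 - 177), so the splitting field is K = Q(sqrt(708), sqrt(177)). The squarefree part of 708 is 177 and the squarefree part of 177 is also 177, so sqrt(708) and sqrt(177) are both rational multiples of sqrt(177). Hence Q(sqrt(708)) = Q(sqrt(177)) = Q(sqrt(177)), and the splitting field collapses to a single degree-2 extension with Galois group Z/2Z.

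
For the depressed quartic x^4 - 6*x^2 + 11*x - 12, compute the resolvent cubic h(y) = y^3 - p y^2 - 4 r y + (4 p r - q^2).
h(y) = y^3 + 6*y^2 + 48*y + 167

Identify coefficients: p = -6, q = 11, r = -12.
Plug into h(y) = y^3 - p y^2 - 4 r y + (4 p r - q^2):
  h(y) = y^3 - (-6) y^2 - 4*(-12) y + (4*(-6)*(-12) - (11)^2)
       = y^3 + (6) y^2 + (48) y + (167).
Simplifying: h(y) = y^3 + 6*y^2 + 48*y + 167.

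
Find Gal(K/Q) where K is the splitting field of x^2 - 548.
Gal(K/Q) = Z/2Z (cyclic of order 2)

x^2 - 548 is irreducible over Q since 548 is not a rational square. The splitting field Q(sqrt(548)) has degree 2 over Q, and its unique nontrivial automorphism is sqrt(548) ↦ -sqrt(548). Hence Gal(Q(sqrt(548))/Q) = Z/2Z.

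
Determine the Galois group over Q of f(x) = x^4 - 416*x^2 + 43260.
Gal(K/Q) = V_4 (Klein four-group, Z/2Z × Z/2Z)

f factors as (x^2 - 210)(x^2 - 206), so the splitting field is K = Q(sqrt(210), sqrt(206)). The elements 210, 206, 43260 are all non-squares in Q, so sqrt(210) and sqrt(206) generate independent quadratic extensions. Thus [K:Q] = 4 and Gal(K/Q) is generated by the two order-2 automorphisms sqrt(210) ↦ -sqrt(210) and sqrt(206) ↦ -sqrt(206), giving V_4.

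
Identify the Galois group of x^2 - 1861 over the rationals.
Gal(K/Q) = Z/2Z (cyclic of order 2)

x^2 - 1861 is irreducible over Q since 1861 is not a rational square. The splitting field Q(sqrt(1861)) has degree 2 over Q, and its unique nontrivial automorphism is sqrt(1861) ↦ -sqrt(1861). Hence Gal(Q(sqrt(1861))/Q) = Z/2Z.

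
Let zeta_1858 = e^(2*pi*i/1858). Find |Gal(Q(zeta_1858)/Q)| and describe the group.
|Gal(Q(zeta_1858)/Q)| = phi(1858) = 928; group ≅ (Z/1858Z)^* ≅ Z/928Z

The n-th cyclotomic polynomial Φ_1858(x) is the minimal polynomial of zeta_1858 over Q and has degree phi(1858) = 928. So Q(zeta_1858) is a degree-928 Galois extension with Galois group (Z/1858Z)^*. By CRT, (Z/1858Z)^* ≅ (Z/2Z)^* × (Z/929Z)^*. Each prime-power unit group is (Z/2Z)^* ≅ trivial group (order 1); (Z/929Z)^* ≅ Z/928Z. Hence Gal(Q(zeta_1858)/Q) ≅ Z/928Z.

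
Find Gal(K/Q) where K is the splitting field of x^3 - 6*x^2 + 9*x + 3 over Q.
Gal(K/Q) = S_3 (symmetric group of order 6)

Compute the discriminant of x^3 + (-6)*x^2 + (9)*x + (3): Δ = -567. Since Δ is not a rational square, the Galois group is not contained in A_3; it must be the full S_3 (irreducibility of the cubic rules out anything smaller).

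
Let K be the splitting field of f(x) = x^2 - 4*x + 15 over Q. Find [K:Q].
[K:Q] = 2

The discriminant of x^2 + (-4)*x + (15) is b^2 - 4c = 16 - (60) = -44. Since -44 is not a perfect square in Q, the polynomial is irreducible over Q. Its two roots generate a degree-2 extension, so [K:Q] = 2.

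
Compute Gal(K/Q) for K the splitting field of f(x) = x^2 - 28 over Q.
Gal(K/Q) = Z/2Z (cyclic of order 2)

x^2 - 28 is irreducible over Q since 28 is not a rational square. The splitting field Q(sqrt(28)) has degree 2 over Q, and its unique nontrivial automorphism is sqrt(28) ↦ -sqrt(28). Hence Gal(Q(sqrt(28))/Q) = Z/2Z.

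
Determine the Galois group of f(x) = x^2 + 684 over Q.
Gal(K/Q) = Z/2Z (cyclic of order 2)

x^2 + 684 is irreducible over Q since -684 is not a rational square. The splitting field Q(sqrt(-684)) has degree 2 over Q, and its unique nontrivial automorphism is sqrt(-684) ↦ -sqrt(-684). Hence Gal(Q(sqrt(-684))/Q) = Z/2Z.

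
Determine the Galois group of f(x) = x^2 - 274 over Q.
Gal(K/Q) = Z/2Z (cyclic of order 2)

x^2 - 274 is irreducible over Q since 274 is not a rational square. The splitting field Q(sqrt(274)) has degree 2 over Q, and its unique nontrivial automorphism is sqrt(274) ↦ -sqrt(274). Hence Gal(Q(sqrt(274))/Q) = Z/2Z.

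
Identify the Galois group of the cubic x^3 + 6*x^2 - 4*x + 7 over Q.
Gal(K/Q) = S_3 (symmetric group of order 6)

Compute the discriminant of x^3 + (6)*x^2 + (-4)*x + (7): Δ = -9563. Since Δ is not a rational square, the Galois group is not contained in A_3; it must be the full S_3 (irreducibility of the cubic rules out anything smaller).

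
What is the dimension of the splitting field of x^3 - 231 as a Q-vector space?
[K:Q] = 6

x^3 - 231 has one real root r = 231^(1/3) and two complex roots r*zeta_3, r*zeta_3^2 where zeta_3 = e^(2*pi*i/3). The splitting field is Q(r, zeta_3). [Q(r):Q] = 3 and [Q(zeta_3):Q] = 2 with gcd = 1, so [Q(r, zeta_3):Q] = 3 * 2 = 6.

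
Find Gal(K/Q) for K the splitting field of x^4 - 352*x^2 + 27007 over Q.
Gal(K/Q) = V_4 (Klein four-group, Z/2Z × Z/2Z)

f factors as (x^2 - 113)(x^2 - 239), so the splitting field is K = Q(sqrt(113), sqrt(239)). The elements 113, 239, 27007 are all non-squares in Q, so sqrt(113) and sqrt(239) generate independent quadratic extensions. Thus [K:Q] = 4 and Gal(K/Q) is generated by the two order-2 automorphisms sqrt(113) ↦ -sqrt(113) and sqrt(239) ↦ -sqrt(239), giving V_4.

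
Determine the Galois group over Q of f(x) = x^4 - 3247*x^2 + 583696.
Gal(K/Q) = Z/2Z (cyclic of order 2)

f factors as (x^2 - 3056)(x^2 - 191), so the splitting field is K = Q(sqrt(3056), sqrt(191)). The squarefree part of 3056 is 191 and the squarefree part of 191 is also 191, so sqrt(3056) and sqrt(191) are both rational multiples of sqrt(191). Hence Q(sqrt(3056)) = Q(sqrt(191)) = Q(sqrt(191)), and the splitting field collapses to a single degree-2 extension with Galois group Z/2Z.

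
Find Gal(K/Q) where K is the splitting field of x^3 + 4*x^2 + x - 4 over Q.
Gal(K/Q) = S_3 (symmetric group of order 6)

Compute the discriminant of x^3 + (4)*x^2 + (1)*x + (-4): Δ = 316. Since Δ is not a rational square, the Galois group is not contained in A_3; it must be the full S_3 (irreducibility of the cubic rules out anything smaller).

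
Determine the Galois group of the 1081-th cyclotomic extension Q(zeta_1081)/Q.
|Gal(Q(zeta_1081)/Q)| = phi(1081) = 1012; group ≅ (Z/1081Z)^* ≅ Z/22Z × Z/46Z

The n-th cyclotomic polynomial Φ_1081(x) is the minimal polynomial of zeta_1081 over Q and has degree phi(1081) = 1012. So Q(zeta_1081) is a degree-1012 Galois extension with Galois group (Z/1081Z)^*. By CRT, (Z/1081Z)^* ≅ (Z/23Z)^* × (Z/47Z)^*. Each prime-power unit group is (Z/23Z)^* ≅ Z/22Z; (Z/47Z)^* ≅ Z/46Z. Hence Gal(Q(zeta_1081)/Q) ≅ Z/22Z × Z/46Z.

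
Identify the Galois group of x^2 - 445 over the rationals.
Gal(K/Q) = Z/2Z (cyclic of order 2)

x^2 - 445 is irreducible over Q since 445 is not a rational square. The splitting field Q(sqrt(445)) has degree 2 over Q, and its unique nontrivial automorphism is sqrt(445) ↦ -sqrt(445). Hence Gal(Q(sqrt(445))/Q) = Z/2Z.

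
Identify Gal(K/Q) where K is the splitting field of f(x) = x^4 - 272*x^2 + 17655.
Gal(K/Q) = V_4 (Klein four-group, Z/2Z × Z/2Z)

f factors as (x^2 - 107)(x^2 - 165), so the splitting field is K = Q(sqrt(107), sqrt(165)). The elements 107, 165, 17655 are all non-squares in Q, so sqrt(107) and sqrt(165) generate independent quadratic extensions. Thus [K:Q] = 4 and Gal(K/Q) is generated by the two order-2 automorphisms sqrt(107) ↦ -sqrt(107) and sqrt(165) ↦ -sqrt(165), giving V_4.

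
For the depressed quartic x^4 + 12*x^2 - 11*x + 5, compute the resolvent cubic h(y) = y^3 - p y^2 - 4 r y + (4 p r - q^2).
h(y) = y^3 - 12*y^2 - 20*y + 119

Identify coefficients: p = 12, q = -11, r = 5.
Plug into h(y) = y^3 - p y^2 - 4 r y + (4 p r - q^2):
  h(y) = y^3 - (12) y^2 - 4*(5) y + (4*(12)*(5) - (-11)^2)
       = y^3 + (-12) y^2 + (-20) y + (119).
Simplifying: h(y) = y^3 - 12*y^2 - 20*y + 119.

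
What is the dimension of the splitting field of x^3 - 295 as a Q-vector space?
[K:Q] = 6

x^3 - 295 has one real root r = 295^(1/3) and two complex roots r*zeta_3, r*zeta_3^2 where zeta_3 = e^(2*pi*i/3). The splitting field is Q(r, zeta_3). [Q(r):Q] = 3 and [Q(zeta_3):Q] = 2 with gcd = 1, so [Q(r, zeta_3):Q] = 3 * 2 = 6.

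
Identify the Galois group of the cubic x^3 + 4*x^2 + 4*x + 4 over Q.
Gal(K/Q) = S_3 (symmetric group of order 6)

Compute the discriminant of x^3 + (4)*x^2 + (4)*x + (4): Δ = -304. Since Δ is not a rational square, the Galois group is not contained in A_3; it must be the full S_3 (irreducibility of the cubic rules out anything smaller).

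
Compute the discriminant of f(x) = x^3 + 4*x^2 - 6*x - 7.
Δ = 4933

For x^3 + a x^2 + b x + c the discriminant is Δ = 18 a b c - 4 a^3 c + a^2 b^2 - 4 b^3 - 27 c^2.
Plug a = 4, b = -6, c = -7:
  18*(4)*(-6)*(-7) - 4*(4)^3*(-7) + (4)^2*(-6)^2 - 4*(-6)^3 - 27*(-7)^2
  = 3024 + (1792) + 576 + (864) + (-1323)
  = 4933.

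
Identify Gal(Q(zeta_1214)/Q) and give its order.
|Gal(Q(zeta_1214)/Q)| = phi(1214) = 606; group ≅ (Z/1214Z)^* ≅ Z/606Z

The n-th cyclotomic polynomial Φ_1214(x) is the minimal polynomial of zeta_1214 over Q and has degree phi(1214) = 606. So Q(zeta_1214) is a degree-606 Galois extension with Galois group (Z/1214Z)^*. By CRT, (Z/1214Z)^* ≅ (Z/2Z)^* × (Z/607Z)^*. Each prime-power unit group is (Z/2Z)^* ≅ trivial group (order 1); (Z/607Z)^* ≅ Z/606Z. Hence Gal(Q(zeta_1214)/Q) ≅ Z/606Z.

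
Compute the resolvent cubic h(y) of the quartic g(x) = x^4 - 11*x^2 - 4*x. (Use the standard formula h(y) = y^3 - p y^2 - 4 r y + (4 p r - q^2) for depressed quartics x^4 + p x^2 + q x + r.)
h(y) = y^3 + 11*y^2 - 16

Identify coefficients: p = -11, q = -4, r = 0.
Plug into h(y) = y^3 - p y^2 - 4 r y + (4 p r - q^2):
  h(y) = y^3 - (-11) y^2 - 4*(0) y + (4*(-11)*(0) - (-4)^2)
       = y^3 + (11) y^2 + (0) y + (-16).
Simplifying: h(y) = y^3 + 11*y^2 - 16.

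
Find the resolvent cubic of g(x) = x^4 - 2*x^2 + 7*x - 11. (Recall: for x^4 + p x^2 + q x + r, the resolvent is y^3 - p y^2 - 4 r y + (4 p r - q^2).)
h(y) = y^3 + 2*y^2 + 44*y + 39

Identify coefficients: p = -2, q = 7, r = -11.
Plug into h(y) = y^3 - p y^2 - 4 r y + (4 p r - q^2):
  h(y) = y^3 - (-2) y^2 - 4*(-11) y + (4*(-2)*(-11) - (7)^2)
       = y^3 + (2) y^2 + (44) y + (39).
Simplifying: h(y) = y^3 + 2*y^2 + 44*y + 39.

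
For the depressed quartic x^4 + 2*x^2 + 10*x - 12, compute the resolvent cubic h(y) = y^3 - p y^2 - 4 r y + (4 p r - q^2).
h(y) = y^3 - 2*y^2 + 48*y - 196

Identify coefficients: p = 2, q = 10, r = -12.
Plug into h(y) = y^3 - p y^2 - 4 r y + (4 p r - q^2):
  h(y) = y^3 - (2) y^2 - 4*(-12) y + (4*(2)*(-12) - (10)^2)
       = y^3 + (-2) y^2 + (48) y + (-196).
Simplifying: h(y) = y^3 - 2*y^2 + 48*y - 196.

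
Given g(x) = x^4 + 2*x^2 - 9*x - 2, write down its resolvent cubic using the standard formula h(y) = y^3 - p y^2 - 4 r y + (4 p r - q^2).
h(y) = y^3 - 2*y^2 + 8*y - 97

Identify coefficients: p = 2, q = -9, r = -2.
Plug into h(y) = y^3 - p y^2 - 4 r y + (4 p r - q^2):
  h(y) = y^3 - (2) y^2 - 4*(-2) y + (4*(2)*(-2) - (-9)^2)
       = y^3 + (-2) y^2 + (8) y + (-97).
Simplifying: h(y) = y^3 - 2*y^2 + 8*y - 97.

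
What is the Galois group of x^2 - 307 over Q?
Gal(K/Q) = Z/2Z (cyclic of order 2)

x^2 - 307 is irreducible over Q since 307 is not a rational square. The splitting field Q(sqrt(307)) has degree 2 over Q, and its unique nontrivial automorphism is sqrt(307) ↦ -sqrt(307). Hence Gal(Q(sqrt(307))/Q) = Z/2Z.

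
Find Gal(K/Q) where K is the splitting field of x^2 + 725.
Gal(K/Q) = Z/2Z (cyclic of order 2)

x^2 + 725 is irreducible over Q since -725 is not a rational square. The splitting field Q(sqrt(-725)) has degree 2 over Q, and its unique nontrivial automorphism is sqrt(-725) ↦ -sqrt(-725). Hence Gal(Q(sqrt(-725))/Q) = Z/2Z.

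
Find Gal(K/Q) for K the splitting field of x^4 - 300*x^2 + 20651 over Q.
Gal(K/Q) = V_4 (Klein four-group, Z/2Z × Z/2Z)

f factors as (x^2 - 107)(x^2 - 193), so the splitting field is K = Q(sqrt(107), sqrt(193)). The elements 107, 193, 20651 are all non-squares in Q, so sqrt(107) and sqrt(193) generate independent quadratic extensions. Thus [K:Q] = 4 and Gal(K/Q) is generated by the two order-2 automorphisms sqrt(107) ↦ -sqrt(107) and sqrt(193) ↦ -sqrt(193), giving V_4.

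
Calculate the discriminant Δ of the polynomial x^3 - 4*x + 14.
Δ = -5036

For a depressed cubic x^3 + p x + q the discriminant is Δ = -4 p^3 - 27 q^2 = -4*(-4)^3 - 27*(14)^2 = 256 - 5292 = -5036.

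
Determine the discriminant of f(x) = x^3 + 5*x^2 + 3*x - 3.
Δ = 564

For x^3 + a x^2 + b x + c the discriminant is Δ = 18 a b c - 4 a^3 c + a^2 b^2 - 4 b^3 - 27 c^2.
Plug a = 5, b = 3, c = -3:
  18*(5)*(3)*(-3) - 4*(5)^3*(-3) + (5)^2*(3)^2 - 4*(3)^3 - 27*(-3)^2
  = -810 + (1500) + 225 + (-108) + (-243)
  = 564.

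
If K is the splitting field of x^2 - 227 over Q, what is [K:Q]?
[K:Q] = 2

The polynomial x^2 - 227 is irreducible over Q since 227 is not a perfect square. Its splitting field is Q(sqrt(227)), which has degree 2 over Q.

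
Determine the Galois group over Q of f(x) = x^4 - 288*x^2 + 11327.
Gal(K/Q) = V_4 (Klein four-group, Z/2Z × Z/2Z)

f factors as (x^2 - 47)(x^2 - 241), so the splitting field is K = Q(sqrt(47), sqrt(241)). The elements 47, 241, 11327 are all non-squares in Q, so sqrt(47) and sqrt(241) generate independent quadratic extensions. Thus [K:Q] = 4 and Gal(K/Q) is generated by the two order-2 automorphisms sqrt(47) ↦ -sqrt(47) and sqrt(241) ↦ -sqrt(241), giving V_4.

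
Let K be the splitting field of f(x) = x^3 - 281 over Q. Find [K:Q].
[K:Q] = 6

x^3 - 281 has one real root r = 281^(1/3) and two complex roots r*zeta_3, r*zeta_3^2 where zeta_3 = e^(2*pi*i/3). The splitting field is Q(r, zeta_3). [Q(r):Q] = 3 and [Q(zeta_3):Q] = 2 with gcd = 1, so [Q(r, zeta_3):Q] = 3 * 2 = 6.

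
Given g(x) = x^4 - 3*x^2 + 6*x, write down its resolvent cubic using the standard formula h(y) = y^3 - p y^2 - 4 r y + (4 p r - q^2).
h(y) = y^3 + 3*y^2 - 36

Identify coefficients: p = -3, q = 6, r = 0.
Plug into h(y) = y^3 - p y^2 - 4 r y + (4 p r - q^2):
  h(y) = y^3 - (-3) y^2 - 4*(0) y + (4*(-3)*(0) - (6)^2)
       = y^3 + (3) y^2 + (0) y + (-36).
Simplifying: h(y) = y^3 + 3*y^2 - 36.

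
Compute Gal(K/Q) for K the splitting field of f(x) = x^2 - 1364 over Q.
Gal(K/Q) = Z/2Z (cyclic of order 2)

x^2 - 1364 is irreducible over Q since 1364 is not a rational square. The splitting field Q(sqrt(1364)) has degree 2 over Q, and its unique nontrivial automorphism is sqrt(1364) ↦ -sqrt(1364). Hence Gal(Q(sqrt(1364))/Q) = Z/2Z.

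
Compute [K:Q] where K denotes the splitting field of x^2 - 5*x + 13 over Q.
[K:Q] = 2

The discriminant of x^2 + (-5)*x + (13) is b^2 - 4c = 25 - (52) = -27. Since -27 is not a perfect square in Q, the polynomial is irreducible over Q. Its two roots generate a degree-2 extension, so [K:Q] = 2.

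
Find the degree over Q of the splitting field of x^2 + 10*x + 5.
[K:Q] = 2

The discriminant of x^2 + (10)*x + (5) is b^2 - 4c = 100 - (20) = 80. Since 80 is not a perfect square in Q, the polynomial is irreducible over Q. Its two roots generate a degree-2 extension, so [K:Q] = 2.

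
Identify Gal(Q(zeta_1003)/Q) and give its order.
|Gal(Q(zeta_1003)/Q)| = phi(1003) = 928; group ≅ (Z/1003Z)^* ≅ Z/16Z × Z/58Z

The n-th cyclotomic polynomial Φ_1003(x) is the minimal polynomial of zeta_1003 over Q and has degree phi(1003) = 928. So Q(zeta_1003) is a degree-928 Galois extension with Galois group (Z/1003Z)^*. By CRT, (Z/1003Z)^* ≅ (Z/17Z)^* × (Z/59Z)^*. Each prime-power unit group is (Z/17Z)^* ≅ Z/16Z; (Z/59Z)^* ≅ Z/58Z. Hence Gal(Q(zeta_1003)/Q) ≅ Z/16Z × Z/58Z.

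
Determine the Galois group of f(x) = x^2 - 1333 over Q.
Gal(K/Q) = Z/2Z (cyclic of order 2)

x^2 - 1333 is irreducible over Q since 1333 is not a rational square. The splitting field Q(sqrt(1333)) has degree 2 over Q, and its unique nontrivial automorphism is sqrt(1333) ↦ -sqrt(1333). Hence Gal(Q(sqrt(1333))/Q) = Z/2Z.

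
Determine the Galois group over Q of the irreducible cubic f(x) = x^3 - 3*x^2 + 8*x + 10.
Gal(K/Q) = S_3 (symmetric group of order 6)

Compute the discriminant of x^3 + (-3)*x^2 + (8)*x + (10): Δ = -7412. Since Δ is not a rational square, the Galois group is not contained in A_3; it must be the full S_3 (irreducibility of the cubic rules out anything smaller).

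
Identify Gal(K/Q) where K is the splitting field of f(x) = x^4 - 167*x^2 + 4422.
Gal(K/Q) = V_4 (Klein four-group, Z/2Z × Z/2Z)

f factors as (x^2 - 134)(x^2 - 33), so the splitting field is K = Q(sqrt(134), sqrt(33)). The elements 134, 33, 4422 are all non-squares in Q, so sqrt(134) and sqrt(33) generate independent quadratic extensions. Thus [K:Q] = 4 and Gal(K/Q) is generated by the two order-2 automorphisms sqrt(134) ↦ -sqrt(134) and sqrt(33) ↦ -sqrt(33), giving V_4.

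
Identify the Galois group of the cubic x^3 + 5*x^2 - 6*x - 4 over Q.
Gal(K/Q) = S_3 (symmetric group of order 6)

Compute the discriminant of x^3 + (5)*x^2 + (-6)*x + (-4): Δ = 5492. Since Δ is not a rational square, the Galois group is not contained in A_3; it must be the full S_3 (irreducibility of the cubic rules out anything smaller).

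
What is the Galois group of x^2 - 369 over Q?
Gal(K/Q) = Z/2Z (cyclic of order 2)

x^2 - 369 is irreducible over Q since 369 is not a rational square. The splitting field Q(sqrt(369)) has degree 2 over Q, and its unique nontrivial automorphism is sqrt(369) ↦ -sqrt(369). Hence Gal(Q(sqrt(369))/Q) = Z/2Z.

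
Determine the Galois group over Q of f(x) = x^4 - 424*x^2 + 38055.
Gal(K/Q) = V_4 (Klein four-group, Z/2Z × Z/2Z)

f factors as (x^2 - 295)(x^2 - 129), so the splitting field is K = Q(sqrt(295), sqrt(129)). The elements 295, 129, 38055 are all non-squares in Q, so sqrt(295) and sqrt(129) generate independent quadratic extensions. Thus [K:Q] = 4 and Gal(K/Q) is generated by the two order-2 automorphisms sqrt(295) ↦ -sqrt(295) and sqrt(129) ↦ -sqrt(129), giving V_4.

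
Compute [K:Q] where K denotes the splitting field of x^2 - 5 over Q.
[K:Q] = 2

The discriminant of x^2 + (0)*x + (-5) is b^2 - 4c = 0 - (-20) = 20. Since 20 is not a perfect square in Q, the polynomial is irreducible over Q. Its two roots generate a degree-2 extension, so [K:Q] = 2.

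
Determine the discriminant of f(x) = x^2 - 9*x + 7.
Δ = 53

For a quadratic a x^2 + b x + c the discriminant is Δ = b^2 - 4ac = (-9)^2 - 4*(1)*(7) = 81 - (28) = 53.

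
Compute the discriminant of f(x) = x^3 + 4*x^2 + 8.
Δ = -3776

For x^3 + a x^2 + b x + c the discriminant is Δ = 18 a b c - 4 a^3 c + a^2 b^2 - 4 b^3 - 27 c^2.
Plug a = 4, b = 0, c = 8:
  18*(4)*(0)*(8) - 4*(4)^3*(8) + (4)^2*(0)^2 - 4*(0)^3 - 27*(8)^2
  = 0 + (-2048) + 0 + (0) + (-1728)
  = -3776.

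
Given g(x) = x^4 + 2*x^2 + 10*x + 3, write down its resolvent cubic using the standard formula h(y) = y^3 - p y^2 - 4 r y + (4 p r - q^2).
h(y) = y^3 - 2*y^2 - 12*y - 76

Identify coefficients: p = 2, q = 10, r = 3.
Plug into h(y) = y^3 - p y^2 - 4 r y + (4 p r - q^2):
  h(y) = y^3 - (2) y^2 - 4*(3) y + (4*(2)*(3) - (10)^2)
       = y^3 + (-2) y^2 + (-12) y + (-76).
Simplifying: h(y) = y^3 - 2*y^2 - 12*y - 76.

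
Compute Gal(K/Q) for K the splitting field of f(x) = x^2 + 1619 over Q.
Gal(K/Q) = Z/2Z (cyclic of order 2)

x^2 + 1619 is irreducible over Q since -1619 is not a rational square. The splitting field Q(sqrt(-1619)) has degree 2 over Q, and its unique nontrivial automorphism is sqrt(-1619) ↦ -sqrt(-1619). Hence Gal(Q(sqrt(-1619))/Q) = Z/2Z.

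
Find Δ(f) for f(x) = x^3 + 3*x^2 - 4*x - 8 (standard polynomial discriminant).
Δ = 1264

For x^3 + a x^2 + b x + c the discriminant is Δ = 18 a b c - 4 a^3 c + a^2 b^2 - 4 b^3 - 27 c^2.
Plug a = 3, b = -4, c = -8:
  18*(3)*(-4)*(-8) - 4*(3)^3*(-8) + (3)^2*(-4)^2 - 4*(-4)^3 - 27*(-8)^2
  = 1728 + (864) + 144 + (256) + (-1728)
  = 1264.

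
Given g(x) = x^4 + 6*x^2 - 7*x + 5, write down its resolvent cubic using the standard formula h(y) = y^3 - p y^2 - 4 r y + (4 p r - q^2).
h(y) = y^3 - 6*y^2 - 20*y + 71

Identify coefficients: p = 6, q = -7, r = 5.
Plug into h(y) = y^3 - p y^2 - 4 r y + (4 p r - q^2):
  h(y) = y^3 - (6) y^2 - 4*(5) y + (4*(6)*(5) - (-7)^2)
       = y^3 + (-6) y^2 + (-20) y + (71).
Simplifying: h(y) = y^3 - 6*y^2 - 20*y + 71.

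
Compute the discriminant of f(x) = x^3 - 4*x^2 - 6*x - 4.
Δ = -1744

For x^3 + a x^2 + b x + c the discriminant is Δ = 18 a b c - 4 a^3 c + a^2 b^2 - 4 b^3 - 27 c^2.
Plug a = -4, b = -6, c = -4:
  18*(-4)*(-6)*(-4) - 4*(-4)^3*(-4) + (-4)^2*(-6)^2 - 4*(-6)^3 - 27*(-4)^2
  = -1728 + (-1024) + 576 + (864) + (-432)
  = -1744.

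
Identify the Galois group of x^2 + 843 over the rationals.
Gal(K/Q) = Z/2Z (cyclic of order 2)

x^2 + 843 is irreducible over Q since -843 is not a rational square. The splitting field Q(sqrt(-843)) has degree 2 over Q, and its unique nontrivial automorphism is sqrt(-843) ↦ -sqrt(-843). Hence Gal(Q(sqrt(-843))/Q) = Z/2Z.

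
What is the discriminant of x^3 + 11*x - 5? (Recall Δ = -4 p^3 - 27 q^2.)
Δ = -5999

For a depressed cubic x^3 + p x + q the discriminant is Δ = -4 p^3 - 27 q^2 = -4*(11)^3 - 27*(-5)^2 = -5324 - 675 = -5999.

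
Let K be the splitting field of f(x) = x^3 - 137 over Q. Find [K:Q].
[K:Q] = 6

x^3 - 137 has one real root r = 137^(1/3) and two complex roots r*zeta_3, r*zeta_3^2 where zeta_3 = e^(2*pi*i/3). The splitting field is Q(r, zeta_3). [Q(r):Q] = 3 and [Q(zeta_3):Q] = 2 with gcd = 1, so [Q(r, zeta_3):Q] = 3 * 2 = 6.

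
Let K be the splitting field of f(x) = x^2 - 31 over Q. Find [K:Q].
[K:Q] = 2

The polynomial x^2 - 31 is irreducible over Q since 31 is not a perfect square. Its splitting field is Q(sqrt(31)), which has degree 2 over Q.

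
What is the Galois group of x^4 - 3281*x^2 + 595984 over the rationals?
Gal(K/Q) = Z/2Z (cyclic of order 2)

f factors as (x^2 - 3088)(x^2 - 193), so the splitting field is K = Q(sqrt(3088), sqrt(193)). The squarefree part of 3088 is 193 and the squarefree part of 193 is also 193, so sqrt(3088) and sqrt(193) are both rational multiples of sqrt(193). Hence Q(sqrt(3088)) = Q(sqrt(193)) = Q(sqrt(193)), and the splitting field collapses to a single degree-2 extension with Galois group Z/2Z.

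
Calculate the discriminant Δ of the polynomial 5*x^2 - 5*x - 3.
Δ = 85

For a quadratic a x^2 + b x + c the discriminant is Δ = b^2 - 4ac = (-5)^2 - 4*(5)*(-3) = 25 - (-60) = 85.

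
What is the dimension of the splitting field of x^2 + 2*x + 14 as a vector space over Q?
[K:Q] = 2

The discriminant of x^2 + (2)*x + (14) is b^2 - 4c = 4 - (56) = -52. Since -52 is not a perfect square in Q, the polynomial is irreducible over Q. Its two roots generate a degree-2 extension, so [K:Q] = 2.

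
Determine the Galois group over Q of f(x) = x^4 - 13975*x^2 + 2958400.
Gal(K/Q) = Z/2Z (cyclic of order 2)

f factors as (x^2 - 13760)(x^2 - 215), so the splitting field is K = Q(sqrt(13760), sqrt(215)). The squarefree part of 13760 is 215 and the squarefree part of 215 is also 215, so sqrt(13760) and sqrt(215) are both rational multiples of sqrt(215). Hence Q(sqrt(13760)) = Q(sqrt(215)) = Q(sqrt(215)), and the splitting field collapses to a single degree-2 extension with Galois group Z/2Z.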